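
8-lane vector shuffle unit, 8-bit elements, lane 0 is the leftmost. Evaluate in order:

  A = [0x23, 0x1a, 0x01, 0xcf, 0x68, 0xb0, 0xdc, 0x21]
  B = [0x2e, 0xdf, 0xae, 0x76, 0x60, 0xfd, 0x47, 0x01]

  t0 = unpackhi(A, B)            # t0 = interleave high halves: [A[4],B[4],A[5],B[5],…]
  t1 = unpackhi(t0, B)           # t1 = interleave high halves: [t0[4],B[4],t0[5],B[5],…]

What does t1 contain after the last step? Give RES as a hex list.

→ t0 |68|60|b0|fd|dc|47|21|01|
→ t1 |dc|60|47|fd|21|47|01|01|

RES = [0xdc, 0x60, 0x47, 0xfd, 0x21, 0x47, 0x01, 0x01]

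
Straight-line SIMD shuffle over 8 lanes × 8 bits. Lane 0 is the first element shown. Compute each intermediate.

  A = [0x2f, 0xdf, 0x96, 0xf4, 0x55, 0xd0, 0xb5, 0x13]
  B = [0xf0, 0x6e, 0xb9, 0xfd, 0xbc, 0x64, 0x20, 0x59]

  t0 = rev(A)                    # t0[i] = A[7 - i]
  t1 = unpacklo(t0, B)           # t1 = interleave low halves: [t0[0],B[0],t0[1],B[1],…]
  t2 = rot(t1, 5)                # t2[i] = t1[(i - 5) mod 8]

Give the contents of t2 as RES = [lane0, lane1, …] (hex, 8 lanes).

RES = [0x6e, 0xd0, 0xb9, 0x55, 0xfd, 0x13, 0xf0, 0xb5]

  t0: 13 b5 d0 55 f4 96 df 2f
  t1: 13 f0 b5 6e d0 b9 55 fd
  t2: 6e d0 b9 55 fd 13 f0 b5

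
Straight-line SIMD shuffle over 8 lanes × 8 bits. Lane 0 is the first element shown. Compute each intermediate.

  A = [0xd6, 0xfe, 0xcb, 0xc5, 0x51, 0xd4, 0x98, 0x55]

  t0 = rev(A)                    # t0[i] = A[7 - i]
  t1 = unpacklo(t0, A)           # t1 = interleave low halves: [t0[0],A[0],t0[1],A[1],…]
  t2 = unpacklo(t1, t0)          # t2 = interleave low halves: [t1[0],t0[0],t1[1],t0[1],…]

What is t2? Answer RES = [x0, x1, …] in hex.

RES = [0x55, 0x55, 0xd6, 0x98, 0x98, 0xd4, 0xfe, 0x51]

→ t0 |55|98|d4|51|c5|cb|fe|d6|
→ t1 |55|d6|98|fe|d4|cb|51|c5|
→ t2 |55|55|d6|98|98|d4|fe|51|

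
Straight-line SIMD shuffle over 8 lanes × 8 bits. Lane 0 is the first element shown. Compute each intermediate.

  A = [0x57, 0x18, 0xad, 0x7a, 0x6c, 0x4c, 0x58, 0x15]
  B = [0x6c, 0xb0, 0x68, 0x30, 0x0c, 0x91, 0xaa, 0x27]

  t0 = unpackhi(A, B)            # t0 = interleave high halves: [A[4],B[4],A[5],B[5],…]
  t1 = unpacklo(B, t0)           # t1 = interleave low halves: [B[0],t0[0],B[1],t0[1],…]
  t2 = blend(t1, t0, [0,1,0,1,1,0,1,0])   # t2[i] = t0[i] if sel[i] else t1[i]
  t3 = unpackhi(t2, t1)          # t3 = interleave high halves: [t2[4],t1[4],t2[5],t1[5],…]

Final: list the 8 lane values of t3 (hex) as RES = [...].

RES = [ 0x58  0x68  0x4c  0x4c  0x15  0x30  0x91  0x91 ]

→ t0 |6c|0c|4c|91|58|aa|15|27|
→ t1 |6c|6c|b0|0c|68|4c|30|91|
→ t2 |6c|0c|b0|91|58|4c|15|91|
→ t3 |58|68|4c|4c|15|30|91|91|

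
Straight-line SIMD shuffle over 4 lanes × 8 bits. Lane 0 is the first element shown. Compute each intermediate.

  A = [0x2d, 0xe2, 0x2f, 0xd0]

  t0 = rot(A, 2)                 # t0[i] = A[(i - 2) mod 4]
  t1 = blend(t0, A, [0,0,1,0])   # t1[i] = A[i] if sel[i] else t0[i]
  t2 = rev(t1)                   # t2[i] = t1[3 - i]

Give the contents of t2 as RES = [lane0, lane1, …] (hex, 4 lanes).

RES = [ 0xe2  0x2f  0xd0  0x2f ]

  t0: 2f d0 2d e2
  t1: 2f d0 2f e2
  t2: e2 2f d0 2f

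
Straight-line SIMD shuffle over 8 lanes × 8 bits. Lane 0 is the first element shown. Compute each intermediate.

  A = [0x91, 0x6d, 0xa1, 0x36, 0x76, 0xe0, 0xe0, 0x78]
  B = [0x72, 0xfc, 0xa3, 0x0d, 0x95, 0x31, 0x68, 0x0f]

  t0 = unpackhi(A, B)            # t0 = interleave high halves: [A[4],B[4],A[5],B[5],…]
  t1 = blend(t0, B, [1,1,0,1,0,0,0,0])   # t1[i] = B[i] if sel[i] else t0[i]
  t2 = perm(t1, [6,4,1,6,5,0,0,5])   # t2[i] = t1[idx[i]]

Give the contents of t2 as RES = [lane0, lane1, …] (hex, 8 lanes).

RES = [ 0x78  0xe0  0xfc  0x78  0x68  0x72  0x72  0x68 ]

  t0: 76 95 e0 31 e0 68 78 0f
  t1: 72 fc e0 0d e0 68 78 0f
  t2: 78 e0 fc 78 68 72 72 68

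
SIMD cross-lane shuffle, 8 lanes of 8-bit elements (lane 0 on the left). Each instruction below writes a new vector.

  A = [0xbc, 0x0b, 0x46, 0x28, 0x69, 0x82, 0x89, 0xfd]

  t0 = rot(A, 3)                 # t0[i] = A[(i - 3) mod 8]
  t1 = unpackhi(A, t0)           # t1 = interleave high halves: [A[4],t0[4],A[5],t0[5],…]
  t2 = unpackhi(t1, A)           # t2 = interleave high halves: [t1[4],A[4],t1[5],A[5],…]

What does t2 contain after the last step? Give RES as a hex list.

RES = [0x89, 0x69, 0x28, 0x82, 0xfd, 0x89, 0x69, 0xfd]

t0 = [0x82, 0x89, 0xfd, 0xbc, 0x0b, 0x46, 0x28, 0x69]
t1 = [0x69, 0x0b, 0x82, 0x46, 0x89, 0x28, 0xfd, 0x69]
t2 = [0x89, 0x69, 0x28, 0x82, 0xfd, 0x89, 0x69, 0xfd]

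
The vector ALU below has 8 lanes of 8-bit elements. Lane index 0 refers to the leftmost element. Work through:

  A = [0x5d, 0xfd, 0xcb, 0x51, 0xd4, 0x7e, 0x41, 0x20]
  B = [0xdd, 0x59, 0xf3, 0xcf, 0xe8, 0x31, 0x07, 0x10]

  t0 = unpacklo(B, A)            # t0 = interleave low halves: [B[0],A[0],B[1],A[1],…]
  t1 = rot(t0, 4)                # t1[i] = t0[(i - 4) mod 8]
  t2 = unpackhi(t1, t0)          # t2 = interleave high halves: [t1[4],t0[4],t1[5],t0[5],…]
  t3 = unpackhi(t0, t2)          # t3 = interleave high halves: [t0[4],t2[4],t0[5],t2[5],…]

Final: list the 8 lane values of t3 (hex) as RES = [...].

RES = [0xf3, 0x59, 0xcb, 0xcf, 0xcf, 0xfd, 0x51, 0x51]

→ t0 |dd|5d|59|fd|f3|cb|cf|51|
→ t1 |f3|cb|cf|51|dd|5d|59|fd|
→ t2 |dd|f3|5d|cb|59|cf|fd|51|
→ t3 |f3|59|cb|cf|cf|fd|51|51|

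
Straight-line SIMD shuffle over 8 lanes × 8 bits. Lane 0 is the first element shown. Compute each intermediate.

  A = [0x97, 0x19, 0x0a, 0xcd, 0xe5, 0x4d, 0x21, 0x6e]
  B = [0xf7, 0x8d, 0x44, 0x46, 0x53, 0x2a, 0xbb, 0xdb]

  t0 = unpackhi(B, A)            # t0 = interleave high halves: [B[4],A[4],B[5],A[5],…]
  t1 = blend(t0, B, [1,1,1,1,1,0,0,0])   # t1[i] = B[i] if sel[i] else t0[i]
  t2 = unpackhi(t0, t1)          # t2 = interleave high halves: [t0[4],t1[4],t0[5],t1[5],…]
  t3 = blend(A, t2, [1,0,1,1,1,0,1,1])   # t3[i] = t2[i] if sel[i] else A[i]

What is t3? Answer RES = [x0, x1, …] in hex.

  t0: 53 e5 2a 4d bb 21 db 6e
  t1: f7 8d 44 46 53 21 db 6e
  t2: bb 53 21 21 db db 6e 6e
  t3: bb 19 21 21 db 4d 6e 6e

RES = [ 0xbb  0x19  0x21  0x21  0xdb  0x4d  0x6e  0x6e ]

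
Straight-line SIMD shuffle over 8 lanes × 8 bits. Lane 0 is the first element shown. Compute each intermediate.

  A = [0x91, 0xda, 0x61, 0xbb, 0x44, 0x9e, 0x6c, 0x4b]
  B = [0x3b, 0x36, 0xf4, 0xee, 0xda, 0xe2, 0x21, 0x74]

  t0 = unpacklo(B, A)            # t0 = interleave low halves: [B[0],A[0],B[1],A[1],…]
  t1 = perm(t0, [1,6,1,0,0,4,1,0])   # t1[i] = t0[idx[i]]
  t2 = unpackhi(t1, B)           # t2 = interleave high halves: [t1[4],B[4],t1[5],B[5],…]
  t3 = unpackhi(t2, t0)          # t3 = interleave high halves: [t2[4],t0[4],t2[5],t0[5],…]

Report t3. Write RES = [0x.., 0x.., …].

→ t0 |3b|91|36|da|f4|61|ee|bb|
→ t1 |91|ee|91|3b|3b|f4|91|3b|
→ t2 |3b|da|f4|e2|91|21|3b|74|
→ t3 |91|f4|21|61|3b|ee|74|bb|

RES = [0x91, 0xf4, 0x21, 0x61, 0x3b, 0xee, 0x74, 0xbb]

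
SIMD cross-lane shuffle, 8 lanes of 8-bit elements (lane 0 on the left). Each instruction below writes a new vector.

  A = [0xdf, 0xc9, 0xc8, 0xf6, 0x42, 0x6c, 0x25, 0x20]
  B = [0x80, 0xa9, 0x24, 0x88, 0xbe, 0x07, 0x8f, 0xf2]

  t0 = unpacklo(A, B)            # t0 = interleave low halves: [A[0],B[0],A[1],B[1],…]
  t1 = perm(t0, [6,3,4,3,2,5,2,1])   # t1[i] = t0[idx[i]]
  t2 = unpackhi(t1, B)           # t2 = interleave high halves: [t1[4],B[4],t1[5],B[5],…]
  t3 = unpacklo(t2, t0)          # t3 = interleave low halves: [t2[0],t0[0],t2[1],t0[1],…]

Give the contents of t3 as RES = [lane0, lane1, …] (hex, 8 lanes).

  t0: df 80 c9 a9 c8 24 f6 88
  t1: f6 a9 c8 a9 c9 24 c9 80
  t2: c9 be 24 07 c9 8f 80 f2
  t3: c9 df be 80 24 c9 07 a9

RES = [0xc9, 0xdf, 0xbe, 0x80, 0x24, 0xc9, 0x07, 0xa9]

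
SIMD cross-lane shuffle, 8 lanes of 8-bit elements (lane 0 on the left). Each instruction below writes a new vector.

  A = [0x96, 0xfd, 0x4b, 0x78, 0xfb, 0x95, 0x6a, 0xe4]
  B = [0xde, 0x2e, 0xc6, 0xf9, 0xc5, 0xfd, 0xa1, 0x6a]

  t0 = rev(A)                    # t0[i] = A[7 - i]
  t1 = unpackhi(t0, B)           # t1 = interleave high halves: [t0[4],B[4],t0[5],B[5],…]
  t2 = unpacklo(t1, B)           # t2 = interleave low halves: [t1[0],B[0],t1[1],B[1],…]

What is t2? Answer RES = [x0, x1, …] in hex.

RES = [0x78, 0xde, 0xc5, 0x2e, 0x4b, 0xc6, 0xfd, 0xf9]

t0 = [0xe4, 0x6a, 0x95, 0xfb, 0x78, 0x4b, 0xfd, 0x96]
t1 = [0x78, 0xc5, 0x4b, 0xfd, 0xfd, 0xa1, 0x96, 0x6a]
t2 = [0x78, 0xde, 0xc5, 0x2e, 0x4b, 0xc6, 0xfd, 0xf9]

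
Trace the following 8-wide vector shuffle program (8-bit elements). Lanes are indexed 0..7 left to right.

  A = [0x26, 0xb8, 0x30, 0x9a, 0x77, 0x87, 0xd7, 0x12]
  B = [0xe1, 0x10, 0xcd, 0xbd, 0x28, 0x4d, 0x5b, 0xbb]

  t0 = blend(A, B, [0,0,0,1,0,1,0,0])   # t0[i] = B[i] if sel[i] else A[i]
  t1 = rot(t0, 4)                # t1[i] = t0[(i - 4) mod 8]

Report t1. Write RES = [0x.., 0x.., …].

→ t0 |26|b8|30|bd|77|4d|d7|12|
→ t1 |77|4d|d7|12|26|b8|30|bd|

RES = [0x77, 0x4d, 0xd7, 0x12, 0x26, 0xb8, 0x30, 0xbd]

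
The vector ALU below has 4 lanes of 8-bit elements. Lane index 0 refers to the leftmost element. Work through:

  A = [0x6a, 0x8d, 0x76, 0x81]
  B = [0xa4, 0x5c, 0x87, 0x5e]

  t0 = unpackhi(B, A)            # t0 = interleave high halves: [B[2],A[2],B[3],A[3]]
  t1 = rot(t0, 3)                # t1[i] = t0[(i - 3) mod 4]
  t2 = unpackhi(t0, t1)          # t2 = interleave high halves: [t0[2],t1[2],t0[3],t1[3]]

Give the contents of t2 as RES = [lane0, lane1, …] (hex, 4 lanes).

→ t0 |87|76|5e|81|
→ t1 |76|5e|81|87|
→ t2 |5e|81|81|87|

RES = [ 0x5e  0x81  0x81  0x87 ]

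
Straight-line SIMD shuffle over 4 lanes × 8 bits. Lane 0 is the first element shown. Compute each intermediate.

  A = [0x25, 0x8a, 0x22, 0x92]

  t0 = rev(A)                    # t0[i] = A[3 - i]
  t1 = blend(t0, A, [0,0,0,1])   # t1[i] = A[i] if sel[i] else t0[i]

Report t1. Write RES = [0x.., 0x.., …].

  t0: 92 22 8a 25
  t1: 92 22 8a 92

RES = [ 0x92  0x22  0x8a  0x92 ]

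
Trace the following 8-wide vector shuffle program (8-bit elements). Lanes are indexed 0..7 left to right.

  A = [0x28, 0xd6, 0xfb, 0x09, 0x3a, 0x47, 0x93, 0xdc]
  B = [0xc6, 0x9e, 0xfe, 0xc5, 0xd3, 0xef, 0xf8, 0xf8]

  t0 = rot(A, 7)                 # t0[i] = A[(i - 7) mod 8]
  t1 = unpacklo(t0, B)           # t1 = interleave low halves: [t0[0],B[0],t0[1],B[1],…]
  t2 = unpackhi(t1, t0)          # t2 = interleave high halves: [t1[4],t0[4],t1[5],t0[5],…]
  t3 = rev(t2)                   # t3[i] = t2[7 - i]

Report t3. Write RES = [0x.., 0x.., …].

→ t0 |d6|fb|09|3a|47|93|dc|28|
→ t1 |d6|c6|fb|9e|09|fe|3a|c5|
→ t2 |09|47|fe|93|3a|dc|c5|28|
→ t3 |28|c5|dc|3a|93|fe|47|09|

RES = [ 0x28  0xc5  0xdc  0x3a  0x93  0xfe  0x47  0x09 ]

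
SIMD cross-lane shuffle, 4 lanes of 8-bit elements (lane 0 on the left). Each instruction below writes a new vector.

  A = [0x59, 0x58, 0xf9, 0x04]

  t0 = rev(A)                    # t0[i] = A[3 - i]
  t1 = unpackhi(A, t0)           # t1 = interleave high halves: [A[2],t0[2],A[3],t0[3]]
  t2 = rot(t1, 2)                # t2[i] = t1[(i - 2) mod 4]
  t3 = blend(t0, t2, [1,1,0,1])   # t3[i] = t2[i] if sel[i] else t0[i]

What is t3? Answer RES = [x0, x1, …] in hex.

RES = [0x04, 0x59, 0x58, 0x58]

→ t0 |04|f9|58|59|
→ t1 |f9|58|04|59|
→ t2 |04|59|f9|58|
→ t3 |04|59|58|58|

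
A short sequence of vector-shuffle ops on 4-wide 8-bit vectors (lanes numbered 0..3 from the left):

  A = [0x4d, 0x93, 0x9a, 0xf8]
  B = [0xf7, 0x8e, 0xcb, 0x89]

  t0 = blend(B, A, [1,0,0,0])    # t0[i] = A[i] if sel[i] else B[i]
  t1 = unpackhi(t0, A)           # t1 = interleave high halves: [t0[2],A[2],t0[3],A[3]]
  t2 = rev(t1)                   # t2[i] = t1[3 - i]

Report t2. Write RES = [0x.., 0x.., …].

t0 = [0x4d, 0x8e, 0xcb, 0x89]
t1 = [0xcb, 0x9a, 0x89, 0xf8]
t2 = [0xf8, 0x89, 0x9a, 0xcb]

RES = [ 0xf8  0x89  0x9a  0xcb ]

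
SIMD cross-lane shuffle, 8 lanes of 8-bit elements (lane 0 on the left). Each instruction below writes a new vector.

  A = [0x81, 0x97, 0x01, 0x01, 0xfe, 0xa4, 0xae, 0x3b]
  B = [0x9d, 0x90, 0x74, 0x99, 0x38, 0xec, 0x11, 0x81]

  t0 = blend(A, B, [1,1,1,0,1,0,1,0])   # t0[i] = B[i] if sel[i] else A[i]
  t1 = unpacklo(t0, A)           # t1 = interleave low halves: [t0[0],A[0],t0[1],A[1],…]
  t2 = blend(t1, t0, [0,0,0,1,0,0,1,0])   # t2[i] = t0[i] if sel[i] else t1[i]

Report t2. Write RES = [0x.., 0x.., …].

  t0: 9d 90 74 01 38 a4 11 3b
  t1: 9d 81 90 97 74 01 01 01
  t2: 9d 81 90 01 74 01 11 01

RES = [0x9d, 0x81, 0x90, 0x01, 0x74, 0x01, 0x11, 0x01]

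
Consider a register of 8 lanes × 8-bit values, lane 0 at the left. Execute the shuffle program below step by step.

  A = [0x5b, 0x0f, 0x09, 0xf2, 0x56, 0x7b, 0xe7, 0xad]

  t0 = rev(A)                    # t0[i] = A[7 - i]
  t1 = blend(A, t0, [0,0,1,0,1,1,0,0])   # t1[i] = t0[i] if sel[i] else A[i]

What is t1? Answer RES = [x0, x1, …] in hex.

→ t0 |ad|e7|7b|56|f2|09|0f|5b|
→ t1 |5b|0f|7b|f2|f2|09|e7|ad|

RES = [ 0x5b  0x0f  0x7b  0xf2  0xf2  0x09  0xe7  0xad ]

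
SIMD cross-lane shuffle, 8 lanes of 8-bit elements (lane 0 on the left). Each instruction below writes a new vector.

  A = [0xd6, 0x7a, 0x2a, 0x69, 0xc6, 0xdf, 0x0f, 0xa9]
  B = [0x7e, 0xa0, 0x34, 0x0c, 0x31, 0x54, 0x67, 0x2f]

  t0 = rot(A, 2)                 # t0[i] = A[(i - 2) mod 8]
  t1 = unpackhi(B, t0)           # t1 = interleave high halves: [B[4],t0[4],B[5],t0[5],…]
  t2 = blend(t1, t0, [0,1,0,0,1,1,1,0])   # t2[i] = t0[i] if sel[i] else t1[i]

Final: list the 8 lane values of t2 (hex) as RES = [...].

t0 = [0x0f, 0xa9, 0xd6, 0x7a, 0x2a, 0x69, 0xc6, 0xdf]
t1 = [0x31, 0x2a, 0x54, 0x69, 0x67, 0xc6, 0x2f, 0xdf]
t2 = [0x31, 0xa9, 0x54, 0x69, 0x2a, 0x69, 0xc6, 0xdf]

RES = [ 0x31  0xa9  0x54  0x69  0x2a  0x69  0xc6  0xdf ]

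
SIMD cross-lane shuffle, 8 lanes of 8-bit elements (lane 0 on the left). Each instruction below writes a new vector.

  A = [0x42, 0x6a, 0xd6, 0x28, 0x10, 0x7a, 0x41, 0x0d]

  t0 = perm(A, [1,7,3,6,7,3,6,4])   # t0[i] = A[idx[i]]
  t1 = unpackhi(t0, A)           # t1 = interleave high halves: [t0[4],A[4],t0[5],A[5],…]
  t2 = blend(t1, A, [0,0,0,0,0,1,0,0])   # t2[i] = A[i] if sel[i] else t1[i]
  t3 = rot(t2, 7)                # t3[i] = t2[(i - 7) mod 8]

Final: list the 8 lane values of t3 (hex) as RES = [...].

→ t0 |6a|0d|28|41|0d|28|41|10|
→ t1 |0d|10|28|7a|41|41|10|0d|
→ t2 |0d|10|28|7a|41|7a|10|0d|
→ t3 |10|28|7a|41|7a|10|0d|0d|

RES = [ 0x10  0x28  0x7a  0x41  0x7a  0x10  0x0d  0x0d ]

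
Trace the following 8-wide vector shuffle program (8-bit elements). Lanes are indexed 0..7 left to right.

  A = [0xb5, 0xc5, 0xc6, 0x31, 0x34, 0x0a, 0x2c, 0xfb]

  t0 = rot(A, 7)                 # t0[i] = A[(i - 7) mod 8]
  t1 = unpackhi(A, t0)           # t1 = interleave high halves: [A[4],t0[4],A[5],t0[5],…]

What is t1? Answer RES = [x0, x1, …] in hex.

→ t0 |c5|c6|31|34|0a|2c|fb|b5|
→ t1 |34|0a|0a|2c|2c|fb|fb|b5|

RES = [0x34, 0x0a, 0x0a, 0x2c, 0x2c, 0xfb, 0xfb, 0xb5]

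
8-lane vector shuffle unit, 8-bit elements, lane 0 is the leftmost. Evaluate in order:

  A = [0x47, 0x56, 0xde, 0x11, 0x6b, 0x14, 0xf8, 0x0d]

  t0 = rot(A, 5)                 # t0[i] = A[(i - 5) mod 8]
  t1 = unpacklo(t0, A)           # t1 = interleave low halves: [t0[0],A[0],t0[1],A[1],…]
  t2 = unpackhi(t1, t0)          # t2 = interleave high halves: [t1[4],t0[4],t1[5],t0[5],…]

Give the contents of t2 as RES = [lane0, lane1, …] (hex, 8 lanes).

  t0: 11 6b 14 f8 0d 47 56 de
  t1: 11 47 6b 56 14 de f8 11
  t2: 14 0d de 47 f8 56 11 de

RES = [0x14, 0x0d, 0xde, 0x47, 0xf8, 0x56, 0x11, 0xde]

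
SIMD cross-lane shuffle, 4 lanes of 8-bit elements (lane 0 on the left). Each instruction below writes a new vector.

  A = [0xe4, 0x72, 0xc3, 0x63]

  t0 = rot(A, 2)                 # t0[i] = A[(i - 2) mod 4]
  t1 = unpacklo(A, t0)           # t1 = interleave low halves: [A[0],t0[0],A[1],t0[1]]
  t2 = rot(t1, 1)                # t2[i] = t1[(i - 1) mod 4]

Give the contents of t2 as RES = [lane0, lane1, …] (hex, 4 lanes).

RES = [0x63, 0xe4, 0xc3, 0x72]

→ t0 |c3|63|e4|72|
→ t1 |e4|c3|72|63|
→ t2 |63|e4|c3|72|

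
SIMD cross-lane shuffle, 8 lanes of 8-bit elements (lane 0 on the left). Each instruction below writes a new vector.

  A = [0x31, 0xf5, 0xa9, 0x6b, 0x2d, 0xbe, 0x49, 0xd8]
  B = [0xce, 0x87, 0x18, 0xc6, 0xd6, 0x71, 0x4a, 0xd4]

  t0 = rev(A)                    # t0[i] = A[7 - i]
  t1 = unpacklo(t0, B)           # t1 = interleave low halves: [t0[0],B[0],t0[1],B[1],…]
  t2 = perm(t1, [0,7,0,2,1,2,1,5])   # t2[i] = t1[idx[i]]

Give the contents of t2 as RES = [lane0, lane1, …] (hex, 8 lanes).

  t0: d8 49 be 2d 6b a9 f5 31
  t1: d8 ce 49 87 be 18 2d c6
  t2: d8 c6 d8 49 ce 49 ce 18

RES = [0xd8, 0xc6, 0xd8, 0x49, 0xce, 0x49, 0xce, 0x18]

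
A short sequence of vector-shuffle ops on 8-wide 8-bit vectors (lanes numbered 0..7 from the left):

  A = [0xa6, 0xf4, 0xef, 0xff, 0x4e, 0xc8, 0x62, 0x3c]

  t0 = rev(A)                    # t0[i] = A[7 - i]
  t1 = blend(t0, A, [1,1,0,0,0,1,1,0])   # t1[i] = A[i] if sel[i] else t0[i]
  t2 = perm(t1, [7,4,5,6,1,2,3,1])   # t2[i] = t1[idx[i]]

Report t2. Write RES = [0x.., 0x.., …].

RES = [ 0xa6  0xff  0xc8  0x62  0xf4  0xc8  0x4e  0xf4 ]

t0 = [0x3c, 0x62, 0xc8, 0x4e, 0xff, 0xef, 0xf4, 0xa6]
t1 = [0xa6, 0xf4, 0xc8, 0x4e, 0xff, 0xc8, 0x62, 0xa6]
t2 = [0xa6, 0xff, 0xc8, 0x62, 0xf4, 0xc8, 0x4e, 0xf4]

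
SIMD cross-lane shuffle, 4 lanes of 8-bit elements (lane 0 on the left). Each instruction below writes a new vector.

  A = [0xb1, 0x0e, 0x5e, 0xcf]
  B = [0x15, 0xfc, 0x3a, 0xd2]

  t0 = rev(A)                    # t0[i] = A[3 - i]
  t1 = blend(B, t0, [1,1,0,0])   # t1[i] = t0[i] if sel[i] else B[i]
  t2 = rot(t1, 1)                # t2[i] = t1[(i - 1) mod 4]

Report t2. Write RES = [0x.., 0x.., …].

RES = [0xd2, 0xcf, 0x5e, 0x3a]

→ t0 |cf|5e|0e|b1|
→ t1 |cf|5e|3a|d2|
→ t2 |d2|cf|5e|3a|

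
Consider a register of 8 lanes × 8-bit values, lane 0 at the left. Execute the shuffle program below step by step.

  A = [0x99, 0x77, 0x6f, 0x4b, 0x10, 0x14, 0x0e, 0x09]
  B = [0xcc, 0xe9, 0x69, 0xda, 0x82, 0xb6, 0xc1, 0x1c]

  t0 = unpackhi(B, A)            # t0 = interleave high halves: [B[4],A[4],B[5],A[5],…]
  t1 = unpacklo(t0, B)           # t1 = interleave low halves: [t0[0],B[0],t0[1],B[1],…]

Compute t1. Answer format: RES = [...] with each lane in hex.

t0 = [0x82, 0x10, 0xb6, 0x14, 0xc1, 0x0e, 0x1c, 0x09]
t1 = [0x82, 0xcc, 0x10, 0xe9, 0xb6, 0x69, 0x14, 0xda]

RES = [0x82, 0xcc, 0x10, 0xe9, 0xb6, 0x69, 0x14, 0xda]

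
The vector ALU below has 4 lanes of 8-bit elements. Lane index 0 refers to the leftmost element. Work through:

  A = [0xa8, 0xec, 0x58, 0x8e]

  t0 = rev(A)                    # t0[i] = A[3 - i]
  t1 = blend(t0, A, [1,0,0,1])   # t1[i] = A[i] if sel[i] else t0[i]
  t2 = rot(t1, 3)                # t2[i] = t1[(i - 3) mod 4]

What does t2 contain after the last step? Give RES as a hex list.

t0 = [0x8e, 0x58, 0xec, 0xa8]
t1 = [0xa8, 0x58, 0xec, 0x8e]
t2 = [0x58, 0xec, 0x8e, 0xa8]

RES = [ 0x58  0xec  0x8e  0xa8 ]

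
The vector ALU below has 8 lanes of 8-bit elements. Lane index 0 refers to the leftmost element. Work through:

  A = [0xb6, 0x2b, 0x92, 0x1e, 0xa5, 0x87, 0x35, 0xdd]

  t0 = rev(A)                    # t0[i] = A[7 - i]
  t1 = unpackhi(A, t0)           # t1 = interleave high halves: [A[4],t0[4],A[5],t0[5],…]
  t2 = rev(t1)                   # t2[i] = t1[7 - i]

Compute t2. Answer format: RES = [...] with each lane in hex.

t0 = [0xdd, 0x35, 0x87, 0xa5, 0x1e, 0x92, 0x2b, 0xb6]
t1 = [0xa5, 0x1e, 0x87, 0x92, 0x35, 0x2b, 0xdd, 0xb6]
t2 = [0xb6, 0xdd, 0x2b, 0x35, 0x92, 0x87, 0x1e, 0xa5]

RES = [ 0xb6  0xdd  0x2b  0x35  0x92  0x87  0x1e  0xa5 ]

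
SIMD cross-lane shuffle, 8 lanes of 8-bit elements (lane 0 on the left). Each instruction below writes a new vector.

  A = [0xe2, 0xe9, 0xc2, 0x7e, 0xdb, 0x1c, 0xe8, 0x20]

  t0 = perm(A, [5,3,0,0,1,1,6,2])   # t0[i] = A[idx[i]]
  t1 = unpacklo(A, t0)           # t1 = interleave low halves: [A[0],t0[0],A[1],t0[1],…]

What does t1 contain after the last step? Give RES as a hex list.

RES = [0xe2, 0x1c, 0xe9, 0x7e, 0xc2, 0xe2, 0x7e, 0xe2]

→ t0 |1c|7e|e2|e2|e9|e9|e8|c2|
→ t1 |e2|1c|e9|7e|c2|e2|7e|e2|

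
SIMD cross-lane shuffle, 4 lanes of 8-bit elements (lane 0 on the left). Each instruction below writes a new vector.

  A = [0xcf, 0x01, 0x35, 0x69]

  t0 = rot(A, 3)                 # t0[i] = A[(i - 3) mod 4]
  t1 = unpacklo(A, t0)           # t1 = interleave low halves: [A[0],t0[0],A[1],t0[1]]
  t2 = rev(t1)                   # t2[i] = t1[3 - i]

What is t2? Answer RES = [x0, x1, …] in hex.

t0 = [0x01, 0x35, 0x69, 0xcf]
t1 = [0xcf, 0x01, 0x01, 0x35]
t2 = [0x35, 0x01, 0x01, 0xcf]

RES = [0x35, 0x01, 0x01, 0xcf]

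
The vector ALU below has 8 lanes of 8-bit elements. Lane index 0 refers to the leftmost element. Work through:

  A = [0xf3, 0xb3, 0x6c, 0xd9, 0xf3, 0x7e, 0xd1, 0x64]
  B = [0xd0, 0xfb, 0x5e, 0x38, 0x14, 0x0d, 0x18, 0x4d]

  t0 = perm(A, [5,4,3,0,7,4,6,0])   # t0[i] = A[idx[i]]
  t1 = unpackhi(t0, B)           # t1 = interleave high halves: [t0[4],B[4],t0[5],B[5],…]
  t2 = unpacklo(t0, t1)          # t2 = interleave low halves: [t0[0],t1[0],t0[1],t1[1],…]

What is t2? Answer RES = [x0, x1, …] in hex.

→ t0 |7e|f3|d9|f3|64|f3|d1|f3|
→ t1 |64|14|f3|0d|d1|18|f3|4d|
→ t2 |7e|64|f3|14|d9|f3|f3|0d|

RES = [ 0x7e  0x64  0xf3  0x14  0xd9  0xf3  0xf3  0x0d ]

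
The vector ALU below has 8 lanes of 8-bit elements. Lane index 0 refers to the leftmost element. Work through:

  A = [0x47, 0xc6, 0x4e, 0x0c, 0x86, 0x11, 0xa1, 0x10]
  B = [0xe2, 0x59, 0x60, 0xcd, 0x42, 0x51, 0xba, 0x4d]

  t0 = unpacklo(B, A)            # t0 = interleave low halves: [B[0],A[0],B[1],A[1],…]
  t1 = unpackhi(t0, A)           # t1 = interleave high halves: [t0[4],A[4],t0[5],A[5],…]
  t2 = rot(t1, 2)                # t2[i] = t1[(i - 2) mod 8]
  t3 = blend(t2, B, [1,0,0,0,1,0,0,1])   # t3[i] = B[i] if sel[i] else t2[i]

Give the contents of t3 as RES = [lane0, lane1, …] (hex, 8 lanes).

RES = [0xe2, 0x10, 0x60, 0x86, 0x42, 0x11, 0xcd, 0x4d]

→ t0 |e2|47|59|c6|60|4e|cd|0c|
→ t1 |60|86|4e|11|cd|a1|0c|10|
→ t2 |0c|10|60|86|4e|11|cd|a1|
→ t3 |e2|10|60|86|42|11|cd|4d|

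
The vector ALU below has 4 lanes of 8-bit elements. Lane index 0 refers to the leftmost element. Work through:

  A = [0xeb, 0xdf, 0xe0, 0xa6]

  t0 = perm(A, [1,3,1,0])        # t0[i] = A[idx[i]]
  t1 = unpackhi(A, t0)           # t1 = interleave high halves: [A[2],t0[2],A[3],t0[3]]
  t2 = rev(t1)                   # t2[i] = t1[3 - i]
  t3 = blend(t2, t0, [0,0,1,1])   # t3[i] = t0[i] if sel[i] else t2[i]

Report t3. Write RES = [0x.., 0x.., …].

  t0: df a6 df eb
  t1: e0 df a6 eb
  t2: eb a6 df e0
  t3: eb a6 df eb

RES = [ 0xeb  0xa6  0xdf  0xeb ]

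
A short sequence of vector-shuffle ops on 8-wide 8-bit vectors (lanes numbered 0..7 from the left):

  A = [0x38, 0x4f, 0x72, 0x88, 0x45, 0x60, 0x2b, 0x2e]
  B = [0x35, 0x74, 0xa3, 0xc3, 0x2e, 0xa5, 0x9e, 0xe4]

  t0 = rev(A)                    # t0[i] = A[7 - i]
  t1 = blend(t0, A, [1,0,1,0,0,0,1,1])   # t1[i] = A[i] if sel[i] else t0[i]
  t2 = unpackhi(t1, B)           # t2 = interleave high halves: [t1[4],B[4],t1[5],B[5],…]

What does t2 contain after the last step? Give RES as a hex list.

→ t0 |2e|2b|60|45|88|72|4f|38|
→ t1 |38|2b|72|45|88|72|2b|2e|
→ t2 |88|2e|72|a5|2b|9e|2e|e4|

RES = [ 0x88  0x2e  0x72  0xa5  0x2b  0x9e  0x2e  0xe4 ]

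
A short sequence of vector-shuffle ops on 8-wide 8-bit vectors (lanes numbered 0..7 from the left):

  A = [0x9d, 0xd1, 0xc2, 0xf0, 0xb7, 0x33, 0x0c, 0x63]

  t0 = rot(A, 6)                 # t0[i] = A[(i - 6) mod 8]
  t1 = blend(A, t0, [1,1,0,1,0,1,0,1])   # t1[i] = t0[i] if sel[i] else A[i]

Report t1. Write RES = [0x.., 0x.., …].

RES = [0xc2, 0xf0, 0xc2, 0x33, 0xb7, 0x63, 0x0c, 0xd1]

t0 = [0xc2, 0xf0, 0xb7, 0x33, 0x0c, 0x63, 0x9d, 0xd1]
t1 = [0xc2, 0xf0, 0xc2, 0x33, 0xb7, 0x63, 0x0c, 0xd1]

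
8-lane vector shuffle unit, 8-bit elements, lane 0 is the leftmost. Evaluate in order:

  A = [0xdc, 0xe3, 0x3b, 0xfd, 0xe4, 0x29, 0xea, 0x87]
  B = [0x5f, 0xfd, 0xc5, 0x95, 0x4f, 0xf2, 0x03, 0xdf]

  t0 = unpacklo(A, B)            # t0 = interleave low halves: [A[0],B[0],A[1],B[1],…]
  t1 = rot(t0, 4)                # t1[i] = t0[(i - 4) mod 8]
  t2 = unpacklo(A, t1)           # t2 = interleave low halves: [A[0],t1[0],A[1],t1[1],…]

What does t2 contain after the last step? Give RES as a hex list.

RES = [0xdc, 0x3b, 0xe3, 0xc5, 0x3b, 0xfd, 0xfd, 0x95]

→ t0 |dc|5f|e3|fd|3b|c5|fd|95|
→ t1 |3b|c5|fd|95|dc|5f|e3|fd|
→ t2 |dc|3b|e3|c5|3b|fd|fd|95|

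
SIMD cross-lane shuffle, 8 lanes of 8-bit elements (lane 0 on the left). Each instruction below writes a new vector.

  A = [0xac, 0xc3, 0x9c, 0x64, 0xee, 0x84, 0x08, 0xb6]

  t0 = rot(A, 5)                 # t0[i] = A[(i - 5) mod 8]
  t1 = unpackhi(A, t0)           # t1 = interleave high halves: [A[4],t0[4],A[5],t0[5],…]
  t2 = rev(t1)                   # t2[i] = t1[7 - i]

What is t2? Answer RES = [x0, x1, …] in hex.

RES = [0x9c, 0xb6, 0xc3, 0x08, 0xac, 0x84, 0xb6, 0xee]

→ t0 |64|ee|84|08|b6|ac|c3|9c|
→ t1 |ee|b6|84|ac|08|c3|b6|9c|
→ t2 |9c|b6|c3|08|ac|84|b6|ee|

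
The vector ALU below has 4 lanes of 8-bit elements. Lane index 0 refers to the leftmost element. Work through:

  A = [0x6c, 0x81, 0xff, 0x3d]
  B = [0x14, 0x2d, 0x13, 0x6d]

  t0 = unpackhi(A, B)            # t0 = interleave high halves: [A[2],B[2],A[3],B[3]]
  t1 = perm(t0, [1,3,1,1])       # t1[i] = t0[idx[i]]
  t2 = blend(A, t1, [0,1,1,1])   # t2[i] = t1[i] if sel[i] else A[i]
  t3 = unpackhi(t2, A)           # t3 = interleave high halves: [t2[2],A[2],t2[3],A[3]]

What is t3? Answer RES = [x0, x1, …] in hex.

t0 = [0xff, 0x13, 0x3d, 0x6d]
t1 = [0x13, 0x6d, 0x13, 0x13]
t2 = [0x6c, 0x6d, 0x13, 0x13]
t3 = [0x13, 0xff, 0x13, 0x3d]

RES = [ 0x13  0xff  0x13  0x3d ]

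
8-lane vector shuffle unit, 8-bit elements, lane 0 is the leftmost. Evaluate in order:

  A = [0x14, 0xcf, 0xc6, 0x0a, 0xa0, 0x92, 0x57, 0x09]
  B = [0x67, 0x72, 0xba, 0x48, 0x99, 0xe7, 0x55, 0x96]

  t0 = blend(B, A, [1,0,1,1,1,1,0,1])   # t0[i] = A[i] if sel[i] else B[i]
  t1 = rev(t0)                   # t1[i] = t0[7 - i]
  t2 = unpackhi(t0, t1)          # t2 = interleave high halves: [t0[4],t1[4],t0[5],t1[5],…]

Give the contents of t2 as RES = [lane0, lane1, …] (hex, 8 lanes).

t0 = [0x14, 0x72, 0xc6, 0x0a, 0xa0, 0x92, 0x55, 0x09]
t1 = [0x09, 0x55, 0x92, 0xa0, 0x0a, 0xc6, 0x72, 0x14]
t2 = [0xa0, 0x0a, 0x92, 0xc6, 0x55, 0x72, 0x09, 0x14]

RES = [0xa0, 0x0a, 0x92, 0xc6, 0x55, 0x72, 0x09, 0x14]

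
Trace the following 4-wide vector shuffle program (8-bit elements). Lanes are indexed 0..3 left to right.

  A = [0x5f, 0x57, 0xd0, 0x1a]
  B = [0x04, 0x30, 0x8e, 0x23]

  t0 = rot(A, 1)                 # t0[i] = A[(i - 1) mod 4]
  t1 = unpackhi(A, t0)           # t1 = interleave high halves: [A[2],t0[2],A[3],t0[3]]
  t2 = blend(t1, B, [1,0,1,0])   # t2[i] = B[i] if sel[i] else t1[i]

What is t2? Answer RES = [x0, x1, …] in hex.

RES = [ 0x04  0x57  0x8e  0xd0 ]

t0 = [0x1a, 0x5f, 0x57, 0xd0]
t1 = [0xd0, 0x57, 0x1a, 0xd0]
t2 = [0x04, 0x57, 0x8e, 0xd0]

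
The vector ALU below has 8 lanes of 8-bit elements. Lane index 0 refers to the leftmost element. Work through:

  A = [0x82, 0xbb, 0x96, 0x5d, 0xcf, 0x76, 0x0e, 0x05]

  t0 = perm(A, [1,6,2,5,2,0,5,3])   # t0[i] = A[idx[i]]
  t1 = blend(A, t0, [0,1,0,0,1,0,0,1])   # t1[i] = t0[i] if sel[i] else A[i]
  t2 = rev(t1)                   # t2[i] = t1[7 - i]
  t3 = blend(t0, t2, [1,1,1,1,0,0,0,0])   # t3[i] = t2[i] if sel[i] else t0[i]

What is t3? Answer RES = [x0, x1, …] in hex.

RES = [ 0x5d  0x0e  0x76  0x96  0x96  0x82  0x76  0x5d ]

t0 = [0xbb, 0x0e, 0x96, 0x76, 0x96, 0x82, 0x76, 0x5d]
t1 = [0x82, 0x0e, 0x96, 0x5d, 0x96, 0x76, 0x0e, 0x5d]
t2 = [0x5d, 0x0e, 0x76, 0x96, 0x5d, 0x96, 0x0e, 0x82]
t3 = [0x5d, 0x0e, 0x76, 0x96, 0x96, 0x82, 0x76, 0x5d]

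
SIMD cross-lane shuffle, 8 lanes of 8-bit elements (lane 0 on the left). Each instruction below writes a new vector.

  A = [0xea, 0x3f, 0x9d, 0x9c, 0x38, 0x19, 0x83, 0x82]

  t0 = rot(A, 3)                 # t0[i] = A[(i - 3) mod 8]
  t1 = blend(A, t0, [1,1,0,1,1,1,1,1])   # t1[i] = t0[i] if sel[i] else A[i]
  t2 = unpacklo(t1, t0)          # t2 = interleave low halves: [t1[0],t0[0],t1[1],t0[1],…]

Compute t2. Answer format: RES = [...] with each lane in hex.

  t0: 19 83 82 ea 3f 9d 9c 38
  t1: 19 83 9d ea 3f 9d 9c 38
  t2: 19 19 83 83 9d 82 ea ea

RES = [ 0x19  0x19  0x83  0x83  0x9d  0x82  0xea  0xea ]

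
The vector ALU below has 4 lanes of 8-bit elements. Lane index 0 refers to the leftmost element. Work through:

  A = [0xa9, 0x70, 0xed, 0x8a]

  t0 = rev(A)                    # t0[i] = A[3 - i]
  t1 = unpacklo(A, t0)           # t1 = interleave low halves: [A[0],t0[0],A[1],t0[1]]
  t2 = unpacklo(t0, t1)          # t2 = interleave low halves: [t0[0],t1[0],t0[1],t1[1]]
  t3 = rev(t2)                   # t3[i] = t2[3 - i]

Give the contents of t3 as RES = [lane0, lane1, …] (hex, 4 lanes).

t0 = [0x8a, 0xed, 0x70, 0xa9]
t1 = [0xa9, 0x8a, 0x70, 0xed]
t2 = [0x8a, 0xa9, 0xed, 0x8a]
t3 = [0x8a, 0xed, 0xa9, 0x8a]

RES = [0x8a, 0xed, 0xa9, 0x8a]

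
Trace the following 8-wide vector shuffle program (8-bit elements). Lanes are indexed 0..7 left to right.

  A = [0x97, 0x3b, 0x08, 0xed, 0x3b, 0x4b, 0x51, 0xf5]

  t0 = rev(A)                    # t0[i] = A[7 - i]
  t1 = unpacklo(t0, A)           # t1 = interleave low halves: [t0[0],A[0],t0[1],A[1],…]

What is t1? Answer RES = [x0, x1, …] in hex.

RES = [0xf5, 0x97, 0x51, 0x3b, 0x4b, 0x08, 0x3b, 0xed]

→ t0 |f5|51|4b|3b|ed|08|3b|97|
→ t1 |f5|97|51|3b|4b|08|3b|ed|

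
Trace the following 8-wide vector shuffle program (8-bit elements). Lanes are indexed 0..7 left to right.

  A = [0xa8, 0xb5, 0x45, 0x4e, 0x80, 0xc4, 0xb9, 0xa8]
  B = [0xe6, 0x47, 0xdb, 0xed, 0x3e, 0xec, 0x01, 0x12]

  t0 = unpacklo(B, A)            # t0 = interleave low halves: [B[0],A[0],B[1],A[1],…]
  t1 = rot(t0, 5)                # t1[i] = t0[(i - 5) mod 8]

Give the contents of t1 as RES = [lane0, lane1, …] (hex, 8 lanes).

RES = [0xb5, 0xdb, 0x45, 0xed, 0x4e, 0xe6, 0xa8, 0x47]

  t0: e6 a8 47 b5 db 45 ed 4e
  t1: b5 db 45 ed 4e e6 a8 47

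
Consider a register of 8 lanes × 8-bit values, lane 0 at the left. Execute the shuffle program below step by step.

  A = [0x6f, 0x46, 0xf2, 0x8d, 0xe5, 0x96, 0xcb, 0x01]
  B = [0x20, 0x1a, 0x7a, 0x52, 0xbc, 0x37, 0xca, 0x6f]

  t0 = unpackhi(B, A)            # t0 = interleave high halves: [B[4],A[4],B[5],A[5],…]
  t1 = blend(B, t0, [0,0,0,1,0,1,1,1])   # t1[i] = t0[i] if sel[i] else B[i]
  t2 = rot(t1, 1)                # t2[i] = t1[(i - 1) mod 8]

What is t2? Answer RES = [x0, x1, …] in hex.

  t0: bc e5 37 96 ca cb 6f 01
  t1: 20 1a 7a 96 bc cb 6f 01
  t2: 01 20 1a 7a 96 bc cb 6f

RES = [ 0x01  0x20  0x1a  0x7a  0x96  0xbc  0xcb  0x6f ]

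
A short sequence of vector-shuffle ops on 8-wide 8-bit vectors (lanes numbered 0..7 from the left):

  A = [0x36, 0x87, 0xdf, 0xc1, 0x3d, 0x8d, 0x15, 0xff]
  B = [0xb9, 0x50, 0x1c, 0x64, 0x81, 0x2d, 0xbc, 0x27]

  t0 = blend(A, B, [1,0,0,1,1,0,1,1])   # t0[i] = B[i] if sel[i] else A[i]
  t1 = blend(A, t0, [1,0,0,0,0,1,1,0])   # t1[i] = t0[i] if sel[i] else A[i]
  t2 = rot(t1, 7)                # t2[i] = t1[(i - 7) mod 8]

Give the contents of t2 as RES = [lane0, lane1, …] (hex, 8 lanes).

RES = [ 0x87  0xdf  0xc1  0x3d  0x8d  0xbc  0xff  0xb9 ]

→ t0 |b9|87|df|64|81|8d|bc|27|
→ t1 |b9|87|df|c1|3d|8d|bc|ff|
→ t2 |87|df|c1|3d|8d|bc|ff|b9|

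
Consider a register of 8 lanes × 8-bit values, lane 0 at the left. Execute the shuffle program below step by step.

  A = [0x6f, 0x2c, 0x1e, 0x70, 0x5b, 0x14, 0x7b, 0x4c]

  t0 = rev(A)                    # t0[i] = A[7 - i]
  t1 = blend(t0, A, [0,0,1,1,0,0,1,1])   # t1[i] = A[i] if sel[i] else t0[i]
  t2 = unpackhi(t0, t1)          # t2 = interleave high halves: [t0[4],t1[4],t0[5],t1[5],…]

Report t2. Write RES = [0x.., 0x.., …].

RES = [ 0x70  0x70  0x1e  0x1e  0x2c  0x7b  0x6f  0x4c ]

t0 = [0x4c, 0x7b, 0x14, 0x5b, 0x70, 0x1e, 0x2c, 0x6f]
t1 = [0x4c, 0x7b, 0x1e, 0x70, 0x70, 0x1e, 0x7b, 0x4c]
t2 = [0x70, 0x70, 0x1e, 0x1e, 0x2c, 0x7b, 0x6f, 0x4c]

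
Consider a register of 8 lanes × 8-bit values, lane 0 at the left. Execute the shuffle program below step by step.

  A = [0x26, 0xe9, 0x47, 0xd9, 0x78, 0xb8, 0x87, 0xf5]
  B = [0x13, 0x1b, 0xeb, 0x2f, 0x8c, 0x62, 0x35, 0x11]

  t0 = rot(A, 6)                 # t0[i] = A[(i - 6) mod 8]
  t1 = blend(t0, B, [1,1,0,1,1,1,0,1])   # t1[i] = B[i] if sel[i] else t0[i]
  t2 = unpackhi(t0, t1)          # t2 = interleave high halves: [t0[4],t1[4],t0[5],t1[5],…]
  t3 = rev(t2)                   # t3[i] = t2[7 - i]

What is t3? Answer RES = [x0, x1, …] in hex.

→ t0 |47|d9|78|b8|87|f5|26|e9|
→ t1 |13|1b|78|2f|8c|62|26|11|
→ t2 |87|8c|f5|62|26|26|e9|11|
→ t3 |11|e9|26|26|62|f5|8c|87|

RES = [ 0x11  0xe9  0x26  0x26  0x62  0xf5  0x8c  0x87 ]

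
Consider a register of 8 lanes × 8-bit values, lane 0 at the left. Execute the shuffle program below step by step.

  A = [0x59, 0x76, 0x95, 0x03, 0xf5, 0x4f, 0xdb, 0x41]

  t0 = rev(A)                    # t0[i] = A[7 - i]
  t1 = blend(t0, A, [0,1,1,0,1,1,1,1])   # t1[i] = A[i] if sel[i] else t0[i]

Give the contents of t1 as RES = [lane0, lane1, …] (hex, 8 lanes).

t0 = [0x41, 0xdb, 0x4f, 0xf5, 0x03, 0x95, 0x76, 0x59]
t1 = [0x41, 0x76, 0x95, 0xf5, 0xf5, 0x4f, 0xdb, 0x41]

RES = [0x41, 0x76, 0x95, 0xf5, 0xf5, 0x4f, 0xdb, 0x41]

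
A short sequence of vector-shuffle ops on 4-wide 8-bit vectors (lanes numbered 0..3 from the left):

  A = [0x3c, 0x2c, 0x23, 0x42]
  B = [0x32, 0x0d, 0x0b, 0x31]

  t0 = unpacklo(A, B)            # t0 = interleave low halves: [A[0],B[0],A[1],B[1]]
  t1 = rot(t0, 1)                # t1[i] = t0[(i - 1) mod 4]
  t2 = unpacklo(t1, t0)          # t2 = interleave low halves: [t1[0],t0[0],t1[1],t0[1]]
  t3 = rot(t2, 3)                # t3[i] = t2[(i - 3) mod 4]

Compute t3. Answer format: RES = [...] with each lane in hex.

t0 = [0x3c, 0x32, 0x2c, 0x0d]
t1 = [0x0d, 0x3c, 0x32, 0x2c]
t2 = [0x0d, 0x3c, 0x3c, 0x32]
t3 = [0x3c, 0x3c, 0x32, 0x0d]

RES = [ 0x3c  0x3c  0x32  0x0d ]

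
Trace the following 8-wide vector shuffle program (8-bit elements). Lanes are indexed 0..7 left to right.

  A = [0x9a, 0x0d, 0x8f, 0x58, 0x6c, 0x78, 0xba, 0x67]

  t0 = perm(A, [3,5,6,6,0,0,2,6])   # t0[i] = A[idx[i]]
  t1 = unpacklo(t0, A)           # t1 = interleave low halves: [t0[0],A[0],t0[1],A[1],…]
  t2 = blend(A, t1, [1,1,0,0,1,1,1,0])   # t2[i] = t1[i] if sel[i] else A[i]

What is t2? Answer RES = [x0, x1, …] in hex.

→ t0 |58|78|ba|ba|9a|9a|8f|ba|
→ t1 |58|9a|78|0d|ba|8f|ba|58|
→ t2 |58|9a|8f|58|ba|8f|ba|67|

RES = [0x58, 0x9a, 0x8f, 0x58, 0xba, 0x8f, 0xba, 0x67]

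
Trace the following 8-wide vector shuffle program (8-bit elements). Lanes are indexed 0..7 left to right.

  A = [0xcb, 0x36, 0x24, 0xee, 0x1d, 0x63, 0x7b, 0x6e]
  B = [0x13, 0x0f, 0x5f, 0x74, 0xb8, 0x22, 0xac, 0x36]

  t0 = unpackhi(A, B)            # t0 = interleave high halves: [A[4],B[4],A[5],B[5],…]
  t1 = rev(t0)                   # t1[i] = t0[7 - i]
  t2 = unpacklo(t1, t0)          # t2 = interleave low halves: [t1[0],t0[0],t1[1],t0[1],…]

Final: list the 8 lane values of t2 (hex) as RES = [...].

  t0: 1d b8 63 22 7b ac 6e 36
  t1: 36 6e ac 7b 22 63 b8 1d
  t2: 36 1d 6e b8 ac 63 7b 22

RES = [0x36, 0x1d, 0x6e, 0xb8, 0xac, 0x63, 0x7b, 0x22]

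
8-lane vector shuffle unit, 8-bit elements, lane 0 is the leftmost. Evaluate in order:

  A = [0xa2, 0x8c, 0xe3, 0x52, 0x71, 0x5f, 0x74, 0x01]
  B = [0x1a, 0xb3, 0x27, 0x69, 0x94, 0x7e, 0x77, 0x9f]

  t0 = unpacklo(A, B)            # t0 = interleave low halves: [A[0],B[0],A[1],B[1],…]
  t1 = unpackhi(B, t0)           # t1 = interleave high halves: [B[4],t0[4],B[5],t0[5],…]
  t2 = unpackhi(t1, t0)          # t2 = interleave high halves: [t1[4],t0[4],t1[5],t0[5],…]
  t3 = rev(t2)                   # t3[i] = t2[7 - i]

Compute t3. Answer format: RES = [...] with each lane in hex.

t0 = [0xa2, 0x1a, 0x8c, 0xb3, 0xe3, 0x27, 0x52, 0x69]
t1 = [0x94, 0xe3, 0x7e, 0x27, 0x77, 0x52, 0x9f, 0x69]
t2 = [0x77, 0xe3, 0x52, 0x27, 0x9f, 0x52, 0x69, 0x69]
t3 = [0x69, 0x69, 0x52, 0x9f, 0x27, 0x52, 0xe3, 0x77]

RES = [ 0x69  0x69  0x52  0x9f  0x27  0x52  0xe3  0x77 ]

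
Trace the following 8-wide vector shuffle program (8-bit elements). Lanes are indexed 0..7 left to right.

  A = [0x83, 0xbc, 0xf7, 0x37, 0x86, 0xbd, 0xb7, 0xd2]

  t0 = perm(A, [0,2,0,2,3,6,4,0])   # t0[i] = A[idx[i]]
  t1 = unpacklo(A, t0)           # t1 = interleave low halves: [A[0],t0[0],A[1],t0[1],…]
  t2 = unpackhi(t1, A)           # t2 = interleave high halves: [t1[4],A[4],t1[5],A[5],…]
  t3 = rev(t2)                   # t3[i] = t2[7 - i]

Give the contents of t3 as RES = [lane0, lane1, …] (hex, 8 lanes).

→ t0 |83|f7|83|f7|37|b7|86|83|
→ t1 |83|83|bc|f7|f7|83|37|f7|
→ t2 |f7|86|83|bd|37|b7|f7|d2|
→ t3 |d2|f7|b7|37|bd|83|86|f7|

RES = [0xd2, 0xf7, 0xb7, 0x37, 0xbd, 0x83, 0x86, 0xf7]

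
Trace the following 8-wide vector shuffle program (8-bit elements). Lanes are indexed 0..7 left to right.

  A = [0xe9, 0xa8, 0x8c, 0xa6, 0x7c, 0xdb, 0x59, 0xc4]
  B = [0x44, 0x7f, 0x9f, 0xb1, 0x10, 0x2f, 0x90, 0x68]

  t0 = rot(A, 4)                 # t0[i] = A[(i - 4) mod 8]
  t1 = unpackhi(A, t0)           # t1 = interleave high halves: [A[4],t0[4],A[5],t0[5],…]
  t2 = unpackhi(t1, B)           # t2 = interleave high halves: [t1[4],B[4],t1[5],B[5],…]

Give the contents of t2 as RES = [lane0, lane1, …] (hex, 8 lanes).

→ t0 |7c|db|59|c4|e9|a8|8c|a6|
→ t1 |7c|e9|db|a8|59|8c|c4|a6|
→ t2 |59|10|8c|2f|c4|90|a6|68|

RES = [0x59, 0x10, 0x8c, 0x2f, 0xc4, 0x90, 0xa6, 0x68]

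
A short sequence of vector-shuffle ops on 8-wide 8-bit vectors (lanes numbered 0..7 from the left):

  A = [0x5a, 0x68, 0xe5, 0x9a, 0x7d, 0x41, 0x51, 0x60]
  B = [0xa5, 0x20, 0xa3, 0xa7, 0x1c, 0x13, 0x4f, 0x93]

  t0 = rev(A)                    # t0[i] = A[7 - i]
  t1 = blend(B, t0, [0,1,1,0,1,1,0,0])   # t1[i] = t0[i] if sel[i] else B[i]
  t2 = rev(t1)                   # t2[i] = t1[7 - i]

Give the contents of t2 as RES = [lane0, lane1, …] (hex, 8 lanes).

RES = [ 0x93  0x4f  0xe5  0x9a  0xa7  0x41  0x51  0xa5 ]

→ t0 |60|51|41|7d|9a|e5|68|5a|
→ t1 |a5|51|41|a7|9a|e5|4f|93|
→ t2 |93|4f|e5|9a|a7|41|51|a5|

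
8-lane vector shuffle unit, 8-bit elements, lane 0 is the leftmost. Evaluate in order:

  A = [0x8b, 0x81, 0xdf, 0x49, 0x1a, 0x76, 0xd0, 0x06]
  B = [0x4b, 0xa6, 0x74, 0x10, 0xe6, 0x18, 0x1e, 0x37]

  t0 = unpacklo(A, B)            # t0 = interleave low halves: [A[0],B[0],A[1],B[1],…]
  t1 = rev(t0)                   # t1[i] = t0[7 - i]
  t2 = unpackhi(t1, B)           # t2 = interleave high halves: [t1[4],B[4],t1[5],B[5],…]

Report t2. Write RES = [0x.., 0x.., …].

→ t0 |8b|4b|81|a6|df|74|49|10|
→ t1 |10|49|74|df|a6|81|4b|8b|
→ t2 |a6|e6|81|18|4b|1e|8b|37|

RES = [0xa6, 0xe6, 0x81, 0x18, 0x4b, 0x1e, 0x8b, 0x37]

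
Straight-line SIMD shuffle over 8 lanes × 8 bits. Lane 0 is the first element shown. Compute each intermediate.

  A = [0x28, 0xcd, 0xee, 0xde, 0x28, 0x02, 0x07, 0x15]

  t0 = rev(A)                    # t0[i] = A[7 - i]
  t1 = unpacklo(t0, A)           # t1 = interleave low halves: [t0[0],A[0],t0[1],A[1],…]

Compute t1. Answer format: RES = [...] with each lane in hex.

RES = [ 0x15  0x28  0x07  0xcd  0x02  0xee  0x28  0xde ]

t0 = [0x15, 0x07, 0x02, 0x28, 0xde, 0xee, 0xcd, 0x28]
t1 = [0x15, 0x28, 0x07, 0xcd, 0x02, 0xee, 0x28, 0xde]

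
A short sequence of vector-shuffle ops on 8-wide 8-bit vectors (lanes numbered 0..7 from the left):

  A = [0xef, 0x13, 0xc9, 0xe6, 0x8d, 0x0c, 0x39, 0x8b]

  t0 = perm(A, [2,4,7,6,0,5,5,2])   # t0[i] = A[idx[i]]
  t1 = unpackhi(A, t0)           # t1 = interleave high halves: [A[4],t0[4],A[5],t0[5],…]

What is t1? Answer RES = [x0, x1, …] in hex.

t0 = [0xc9, 0x8d, 0x8b, 0x39, 0xef, 0x0c, 0x0c, 0xc9]
t1 = [0x8d, 0xef, 0x0c, 0x0c, 0x39, 0x0c, 0x8b, 0xc9]

RES = [0x8d, 0xef, 0x0c, 0x0c, 0x39, 0x0c, 0x8b, 0xc9]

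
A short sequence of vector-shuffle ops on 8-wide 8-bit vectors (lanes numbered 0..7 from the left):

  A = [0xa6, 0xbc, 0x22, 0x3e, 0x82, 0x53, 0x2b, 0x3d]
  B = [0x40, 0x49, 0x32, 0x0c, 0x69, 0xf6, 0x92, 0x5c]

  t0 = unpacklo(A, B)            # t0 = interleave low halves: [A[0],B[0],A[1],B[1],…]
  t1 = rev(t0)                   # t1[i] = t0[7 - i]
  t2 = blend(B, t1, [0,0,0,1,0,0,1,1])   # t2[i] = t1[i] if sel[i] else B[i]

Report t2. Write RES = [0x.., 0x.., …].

  t0: a6 40 bc 49 22 32 3e 0c
  t1: 0c 3e 32 22 49 bc 40 a6
  t2: 40 49 32 22 69 f6 40 a6

RES = [0x40, 0x49, 0x32, 0x22, 0x69, 0xf6, 0x40, 0xa6]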